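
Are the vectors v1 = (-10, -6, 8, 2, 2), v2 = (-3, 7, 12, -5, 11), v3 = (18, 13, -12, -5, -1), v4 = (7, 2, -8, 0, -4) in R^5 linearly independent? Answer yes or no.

no

Form the matrix with these vectors as rows and row reduce.
R2 ← R2 − (3/10)·R1: [0, 44/5, 48/5, -28/5, 52/5]
R3 ← R3 + (9/5)·R1: [0, 11/5, 12/5, -7/5, 13/5]
R4 ← R4 + (7/10)·R1: [0, -11/5, -12/5, 7/5, -13/5]
R3 ← R3 − (1/4)·R2: [0, 0, 0, 0, 0]
R4 ← R4 + (1/4)·R2: [0, 0, 0, 0, 0]
2 nonzero rows, so the 4 vectors span a space of dimension 2.
Since 2 < 4, the vectors are linearly dependent.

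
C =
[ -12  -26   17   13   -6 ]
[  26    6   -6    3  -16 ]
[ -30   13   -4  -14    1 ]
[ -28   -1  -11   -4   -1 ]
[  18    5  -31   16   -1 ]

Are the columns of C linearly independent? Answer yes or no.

yes

Row reduce C to echelon form.
R2 ← R2 + (13/6)·R1: [0, -151/3, 185/6, 187/6, -29]
R3 ← R3 − (5/2)·R1: [0, 78, -93/2, -93/2, 16]
R4 ← R4 − (7/3)·R1: [0, 179/3, -152/3, -103/3, 13]
R5 ← R5 + (3/2)·R1: [0, -34, -11/2, 71/2, -10]
R3 ← R3 + (234/151)·R2: [0, 0, 387/302, 543/302, -4370/151]
R4 ← R4 + (179/151)·R2: [0, 0, -4263/302, 789/302, -3228/151]
R5 ← R5 − (102/151)·R2: [0, 0, -7951/302, 4363/302, 1448/151]
R4 ← R4 + (1421/129)·R3: [0, 0, 0, 964/43, -43882/129]
R5 ← R5 + (7951/387)·R3: [0, 0, 0, 6629/129, -226394/387]
R5 ← R5 − (6629/2892)·R4: [0, 0, 0, 0, 93863/482]
5 pivots among 5 columns.
Every column is a pivot column, so the columns are linearly independent.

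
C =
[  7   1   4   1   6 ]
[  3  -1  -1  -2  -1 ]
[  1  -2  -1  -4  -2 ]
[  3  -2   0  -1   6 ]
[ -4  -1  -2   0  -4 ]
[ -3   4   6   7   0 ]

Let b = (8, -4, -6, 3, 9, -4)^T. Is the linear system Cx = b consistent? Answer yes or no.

no

Row reduce the augmented matrix [C | b].
R2 ← R2 − (3/7)·R1: [0, -10/7, -19/7, -17/7, -25/7, -52/7]
R3 ← R3 − (1/7)·R1: [0, -15/7, -11/7, -29/7, -20/7, -50/7]
R4 ← R4 − (3/7)·R1: [0, -17/7, -12/7, -10/7, 24/7, -3/7]
R5 ← R5 + (4/7)·R1: [0, -3/7, 2/7, 4/7, -4/7, 95/7]
R6 ← R6 + (3/7)·R1: [0, 31/7, 54/7, 52/7, 18/7, -4/7]
R3 ← R3 − (3/2)·R2: [0, 0, 5/2, -1/2, 5/2, 4]
R4 ← R4 − (17/10)·R2: [0, 0, 29/10, 27/10, 19/2, 61/5]
R5 ← R5 − (3/10)·R2: [0, 0, 11/10, 13/10, 1/2, 79/5]
R6 ← R6 + (31/10)·R2: [0, 0, -7/10, -1/10, -17/2, -118/5]
R4 ← R4 − (29/25)·R3: [0, 0, 0, 82/25, 33/5, 189/25]
R5 ← R5 − (11/25)·R3: [0, 0, 0, 38/25, -3/5, 351/25]
R6 ← R6 + (7/25)·R3: [0, 0, 0, -6/25, -39/5, -562/25]
R5 ← R5 − (19/41)·R4: [0, 0, 0, 0, -150/41, 432/41]
R6 ← R6 + (3/41)·R4: [0, 0, 0, 0, -300/41, -899/41]
R6 ← R6 − (2)·R5: [0, 0, 0, 0, 0, -43]
The echelon form has 6 nonzero rows; the last pivot sits in the augmented column, so rank(C) = 5 but rank([C|b]) = 6.
Since the ranks differ, the system is inconsistent.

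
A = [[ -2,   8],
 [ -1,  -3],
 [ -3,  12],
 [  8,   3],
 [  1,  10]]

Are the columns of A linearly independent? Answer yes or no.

Row reduce A to echelon form.
R2 ← R2 − (1/2)·R1: [0, -7]
R3 ← R3 − (3/2)·R1: [0, 0]
R4 ← R4 + (4)·R1: [0, 35]
R5 ← R5 + (1/2)·R1: [0, 14]
R4 ← R4 + (5)·R2: [0, 0]
R5 ← R5 + (2)·R2: [0, 0]
2 pivots among 2 columns.
Every column is a pivot column, so the columns are linearly independent.

yes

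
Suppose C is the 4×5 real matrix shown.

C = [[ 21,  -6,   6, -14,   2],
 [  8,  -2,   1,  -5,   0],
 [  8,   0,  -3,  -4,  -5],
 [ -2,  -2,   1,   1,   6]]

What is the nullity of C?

2

Row reduce to echelon form.
R2 ← R2 − (8/21)·R1: [0, 2/7, -9/7, 1/3, -16/21]
R3 ← R3 − (8/21)·R1: [0, 16/7, -37/7, 4/3, -121/21]
R4 ← R4 + (2/21)·R1: [0, -18/7, 11/7, -1/3, 130/21]
R3 ← R3 − (8)·R2: [0, 0, 5, -4/3, 1/3]
R4 ← R4 + (9)·R2: [0, 0, -10, 8/3, -2/3]
R4 ← R4 + (2)·R3: [0, 0, 0, 0, 0]
3 nonzero rows, so rank(C) = 3.
C has 5 columns; by rank–nullity, nullity = 5 − 3 = 2.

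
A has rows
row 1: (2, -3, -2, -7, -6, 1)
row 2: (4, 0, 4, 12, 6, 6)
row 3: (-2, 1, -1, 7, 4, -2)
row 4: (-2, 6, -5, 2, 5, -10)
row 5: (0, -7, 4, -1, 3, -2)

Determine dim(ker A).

Row reduce to echelon form.
R2 ← R2 − (2)·R1: [0, 6, 8, 26, 18, 4]
R3 ← R3 + R1: [0, -2, -3, 0, -2, -1]
R4 ← R4 + R1: [0, 3, -7, -5, -1, -9]
R3 ← R3 + (1/3)·R2: [0, 0, -1/3, 26/3, 4, 1/3]
R4 ← R4 − (1/2)·R2: [0, 0, -11, -18, -10, -11]
R5 ← R5 + (7/6)·R2: [0, 0, 40/3, 88/3, 24, 8/3]
R4 ← R4 − (33)·R3: [0, 0, 0, -304, -142, -22]
R5 ← R5 + (40)·R3: [0, 0, 0, 376, 184, 16]
R5 ← R5 + (47/38)·R4: [0, 0, 0, 0, 159/19, -213/19]
5 nonzero rows, so rank(A) = 5.
A has 6 columns; by rank–nullity, nullity = 6 − 5 = 1.

1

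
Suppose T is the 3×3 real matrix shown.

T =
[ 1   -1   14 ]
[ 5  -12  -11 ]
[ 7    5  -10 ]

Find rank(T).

3

Row reduce to echelon form.
R2 ← R2 − (5)·R1: [0, -7, -81]
R3 ← R3 − (7)·R1: [0, 12, -108]
R3 ← R3 + (12/7)·R2: [0, 0, -1728/7]
Echelon form has 3 nonzero rows, so rank(T) = 3.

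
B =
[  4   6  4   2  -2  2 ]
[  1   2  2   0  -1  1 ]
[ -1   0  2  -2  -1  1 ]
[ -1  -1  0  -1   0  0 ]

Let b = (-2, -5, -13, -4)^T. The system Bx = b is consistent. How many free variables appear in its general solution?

4

Row reduce the augmented matrix [B | b].
R2 ← R2 − (1/4)·R1: [0, 1/2, 1, -1/2, -1/2, 1/2, -9/2]
R3 ← R3 + (1/4)·R1: [0, 3/2, 3, -3/2, -3/2, 3/2, -27/2]
R4 ← R4 + (1/4)·R1: [0, 1/2, 1, -1/2, -1/2, 1/2, -9/2]
R3 ← R3 − (3)·R2: [0, 0, 0, 0, 0, 0, 0]
R4 ← R4 − R2: [0, 0, 0, 0, 0, 0, 0]
The echelon form has 2 nonzero rows, and every pivot lies in the first 6 columns, so rank(B) = rank([B|b]) = 2.
The system is consistent.
Free variables = (unknowns) − (rank) = 6 − 2 = 4.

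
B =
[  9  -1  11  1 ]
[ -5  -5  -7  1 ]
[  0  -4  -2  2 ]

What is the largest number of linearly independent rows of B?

3

Row reduce to echelon form.
R2 ← R2 + (5/9)·R1: [0, -50/9, -8/9, 14/9]
R3 ← R3 − (18/25)·R2: [0, 0, -34/25, 22/25]
Echelon form has 3 nonzero rows, so rank(B) = 3.
The rank gives the maximum number of linearly independent rows: 3.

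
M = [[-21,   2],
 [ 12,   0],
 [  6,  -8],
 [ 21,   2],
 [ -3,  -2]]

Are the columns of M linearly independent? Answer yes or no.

Row reduce M to echelon form.
R2 ← R2 + (4/7)·R1: [0, 8/7]
R3 ← R3 + (2/7)·R1: [0, -52/7]
R4 ← R4 + R1: [0, 4]
R5 ← R5 − (1/7)·R1: [0, -16/7]
R3 ← R3 + (13/2)·R2: [0, 0]
R4 ← R4 − (7/2)·R2: [0, 0]
R5 ← R5 + (2)·R2: [0, 0]
2 pivots among 2 columns.
Every column is a pivot column, so the columns are linearly independent.

yes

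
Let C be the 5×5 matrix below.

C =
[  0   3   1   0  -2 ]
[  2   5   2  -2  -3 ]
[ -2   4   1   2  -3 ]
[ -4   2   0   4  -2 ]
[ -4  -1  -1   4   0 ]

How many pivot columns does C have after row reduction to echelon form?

2

Row reduce to echelon form.
Swap R1 ↔ R2
R3 ← R3 + R1: [0, 9, 3, 0, -6]
R4 ← R4 + (2)·R1: [0, 12, 4, 0, -8]
R5 ← R5 + (2)·R1: [0, 9, 3, 0, -6]
R3 ← R3 − (3)·R2: [0, 0, 0, 0, 0]
R4 ← R4 − (4)·R2: [0, 0, 0, 0, 0]
R5 ← R5 − (3)·R2: [0, 0, 0, 0, 0]
Echelon form has 2 nonzero rows, so rank(C) = 2.
Each nonzero row contributes one pivot column: 2 pivot columns.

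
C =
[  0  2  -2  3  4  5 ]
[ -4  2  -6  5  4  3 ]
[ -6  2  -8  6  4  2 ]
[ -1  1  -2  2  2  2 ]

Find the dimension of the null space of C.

Row reduce to echelon form.
Swap R1 ↔ R2
R3 ← R3 − (3/2)·R1: [0, -1, 1, -3/2, -2, -5/2]
R4 ← R4 − (1/4)·R1: [0, 1/2, -1/2, 3/4, 1, 5/4]
R3 ← R3 + (1/2)·R2: [0, 0, 0, 0, 0, 0]
R4 ← R4 − (1/4)·R2: [0, 0, 0, 0, 0, 0]
2 nonzero rows, so rank(C) = 2.
C has 6 columns; by rank–nullity, nullity = 6 − 2 = 4.

4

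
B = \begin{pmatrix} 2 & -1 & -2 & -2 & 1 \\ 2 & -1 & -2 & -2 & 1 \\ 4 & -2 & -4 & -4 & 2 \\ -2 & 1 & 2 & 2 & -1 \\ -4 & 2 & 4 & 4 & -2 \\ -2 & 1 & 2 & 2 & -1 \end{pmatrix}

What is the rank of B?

1

Row reduce to echelon form.
R2 ← R2 − R1: [0, 0, 0, 0, 0]
R3 ← R3 − (2)·R1: [0, 0, 0, 0, 0]
R4 ← R4 + R1: [0, 0, 0, 0, 0]
R5 ← R5 + (2)·R1: [0, 0, 0, 0, 0]
R6 ← R6 + R1: [0, 0, 0, 0, 0]
Echelon form has 1 nonzero row, so rank(B) = 1.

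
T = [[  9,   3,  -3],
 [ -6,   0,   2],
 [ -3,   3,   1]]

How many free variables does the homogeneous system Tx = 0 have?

1

Row reduce to echelon form.
R2 ← R2 + (2/3)·R1: [0, 2, 0]
R3 ← R3 + (1/3)·R1: [0, 4, 0]
R3 ← R3 − (2)·R2: [0, 0, 0]
2 nonzero rows, so rank(T) = 2.
T has 3 columns; by rank–nullity, nullity = 3 − 2 = 1.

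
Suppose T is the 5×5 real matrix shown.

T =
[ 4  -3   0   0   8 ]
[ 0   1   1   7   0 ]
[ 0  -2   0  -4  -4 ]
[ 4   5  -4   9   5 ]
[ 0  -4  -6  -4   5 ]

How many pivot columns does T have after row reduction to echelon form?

5

Row reduce to echelon form.
R4 ← R4 − R1: [0, 8, -4, 9, -3]
R3 ← R3 + (2)·R2: [0, 0, 2, 10, -4]
R4 ← R4 − (8)·R2: [0, 0, -12, -47, -3]
R5 ← R5 + (4)·R2: [0, 0, -2, 24, 5]
R4 ← R4 + (6)·R3: [0, 0, 0, 13, -27]
R5 ← R5 + R3: [0, 0, 0, 34, 1]
R5 ← R5 − (34/13)·R4: [0, 0, 0, 0, 931/13]
Echelon form has 5 nonzero rows, so rank(T) = 5.
Each nonzero row contributes one pivot column: 5 pivot columns.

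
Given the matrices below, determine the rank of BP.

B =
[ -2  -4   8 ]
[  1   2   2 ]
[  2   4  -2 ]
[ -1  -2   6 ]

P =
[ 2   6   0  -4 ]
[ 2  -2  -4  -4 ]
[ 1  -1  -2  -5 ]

2

First compute BP:
[[ -4, -12,   0, -16],
 [  8,   0, -12, -22],
 [ 10,   6, -12, -14],
 [  0,  -8,  -4, -18]]
Now row reduce the product.
R2 ← R2 + (2)·R1: [0, -24, -12, -54]
R3 ← R3 + (5/2)·R1: [0, -24, -12, -54]
R3 ← R3 − R2: [0, 0, 0, 0]
R4 ← R4 − (1/3)·R2: [0, 0, 0, 0]
2 nonzero rows, so rank(BP) = 2.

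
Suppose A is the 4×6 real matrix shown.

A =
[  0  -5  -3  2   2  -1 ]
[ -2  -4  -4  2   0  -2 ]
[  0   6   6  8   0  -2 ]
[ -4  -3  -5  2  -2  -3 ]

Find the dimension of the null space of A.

Row reduce to echelon form.
Swap R1 ↔ R2
R4 ← R4 − (2)·R1: [0, 5, 3, -2, -2, 1]
R3 ← R3 + (6/5)·R2: [0, 0, 12/5, 52/5, 12/5, -16/5]
R4 ← R4 + R2: [0, 0, 0, 0, 0, 0]
3 nonzero rows, so rank(A) = 3.
A has 6 columns; by rank–nullity, nullity = 6 − 3 = 3.

3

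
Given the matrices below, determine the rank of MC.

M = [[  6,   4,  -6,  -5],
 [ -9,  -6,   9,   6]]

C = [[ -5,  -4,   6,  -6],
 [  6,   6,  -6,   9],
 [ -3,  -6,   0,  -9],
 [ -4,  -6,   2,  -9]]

First compute MC:
[[ 32,  66,   2,  99],
 [-42, -90,  -6, -135]]
Now row reduce the product.
R2 ← R2 + (21/16)·R1: [0, -27/8, -27/8, -81/16]
2 nonzero rows, so rank(MC) = 2.

2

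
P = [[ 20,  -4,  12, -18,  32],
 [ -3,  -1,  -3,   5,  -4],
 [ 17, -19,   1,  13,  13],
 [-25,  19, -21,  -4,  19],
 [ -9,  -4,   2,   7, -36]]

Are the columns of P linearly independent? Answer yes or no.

yes

Row reduce P to echelon form.
R2 ← R2 + (3/20)·R1: [0, -8/5, -6/5, 23/10, 4/5]
R3 ← R3 − (17/20)·R1: [0, -78/5, -46/5, 283/10, -71/5]
R4 ← R4 + (5/4)·R1: [0, 14, -6, -53/2, 59]
R5 ← R5 + (9/20)·R1: [0, -29/5, 37/5, -11/10, -108/5]
R3 ← R3 − (39/4)·R2: [0, 0, 5/2, 47/8, -22]
R4 ← R4 + (35/4)·R2: [0, 0, -33/2, -51/8, 66]
R5 ← R5 − (29/8)·R2: [0, 0, 47/4, -151/16, -49/2]
R4 ← R4 + (33/5)·R3: [0, 0, 0, 162/5, -396/5]
R5 ← R5 − (47/10)·R3: [0, 0, 0, -741/20, 789/10]
R5 ← R5 + (247/216)·R4: [0, 0, 0, 0, -35/3]
5 pivots among 5 columns.
Every column is a pivot column, so the columns are linearly independent.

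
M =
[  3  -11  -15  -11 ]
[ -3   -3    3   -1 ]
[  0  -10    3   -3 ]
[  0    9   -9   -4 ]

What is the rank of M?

4

Row reduce to echelon form.
R2 ← R2 + R1: [0, -14, -12, -12]
R3 ← R3 − (5/7)·R2: [0, 0, 81/7, 39/7]
R4 ← R4 + (9/14)·R2: [0, 0, -117/7, -82/7]
R4 ← R4 + (13/9)·R3: [0, 0, 0, -11/3]
Echelon form has 4 nonzero rows, so rank(M) = 4.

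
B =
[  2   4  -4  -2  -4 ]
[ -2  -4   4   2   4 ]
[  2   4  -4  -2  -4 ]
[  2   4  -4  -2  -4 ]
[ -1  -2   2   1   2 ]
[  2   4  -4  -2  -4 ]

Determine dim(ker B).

Row reduce to echelon form.
R2 ← R2 + R1: [0, 0, 0, 0, 0]
R3 ← R3 − R1: [0, 0, 0, 0, 0]
R4 ← R4 − R1: [0, 0, 0, 0, 0]
R5 ← R5 + (1/2)·R1: [0, 0, 0, 0, 0]
R6 ← R6 − R1: [0, 0, 0, 0, 0]
1 nonzero row, so rank(B) = 1.
B has 5 columns; by rank–nullity, nullity = 5 − 1 = 4.

4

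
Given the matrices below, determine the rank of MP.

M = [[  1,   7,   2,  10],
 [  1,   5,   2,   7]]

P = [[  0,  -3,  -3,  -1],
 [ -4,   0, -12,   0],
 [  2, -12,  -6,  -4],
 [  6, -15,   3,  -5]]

First compute MP:
[[ 36, -177, -69, -59],
 [ 26, -132, -54, -44]]
Now row reduce the product.
R2 ← R2 − (13/18)·R1: [0, -25/6, -25/6, -25/18]
2 nonzero rows, so rank(MP) = 2.

2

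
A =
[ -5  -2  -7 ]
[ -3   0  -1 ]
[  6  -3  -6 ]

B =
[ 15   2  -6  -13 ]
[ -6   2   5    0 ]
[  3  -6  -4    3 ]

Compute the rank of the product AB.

2

First compute AB:
[[-84,  28,  48,  44],
 [-48,   0,  22,  36],
 [ 90,  42, -27, -96]]
Now row reduce the product.
R2 ← R2 − (4/7)·R1: [0, -16, -38/7, 76/7]
R3 ← R3 + (15/14)·R1: [0, 72, 171/7, -342/7]
R3 ← R3 + (9/2)·R2: [0, 0, 0, 0]
2 nonzero rows, so rank(AB) = 2.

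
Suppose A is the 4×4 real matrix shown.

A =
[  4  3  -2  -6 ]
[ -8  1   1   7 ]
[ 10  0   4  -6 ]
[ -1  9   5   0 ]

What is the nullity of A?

Row reduce to echelon form.
R2 ← R2 + (2)·R1: [0, 7, -3, -5]
R3 ← R3 − (5/2)·R1: [0, -15/2, 9, 9]
R4 ← R4 + (1/4)·R1: [0, 39/4, 9/2, -3/2]
R3 ← R3 + (15/14)·R2: [0, 0, 81/14, 51/14]
R4 ← R4 − (39/28)·R2: [0, 0, 243/28, 153/28]
R4 ← R4 − (3/2)·R3: [0, 0, 0, 0]
3 nonzero rows, so rank(A) = 3.
A has 4 columns; by rank–nullity, nullity = 4 − 3 = 1.

1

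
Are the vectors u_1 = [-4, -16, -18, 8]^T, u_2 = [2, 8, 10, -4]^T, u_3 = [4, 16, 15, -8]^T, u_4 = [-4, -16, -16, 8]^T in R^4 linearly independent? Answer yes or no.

Form the matrix with these vectors as rows and row reduce.
R2 ← R2 + (1/2)·R1: [0, 0, 1, 0]
R3 ← R3 + R1: [0, 0, -3, 0]
R4 ← R4 − R1: [0, 0, 2, 0]
R3 ← R3 + (3)·R2: [0, 0, 0, 0]
R4 ← R4 − (2)·R2: [0, 0, 0, 0]
2 nonzero rows, so the 4 vectors span a space of dimension 2.
Since 2 < 4, the vectors are linearly dependent.

no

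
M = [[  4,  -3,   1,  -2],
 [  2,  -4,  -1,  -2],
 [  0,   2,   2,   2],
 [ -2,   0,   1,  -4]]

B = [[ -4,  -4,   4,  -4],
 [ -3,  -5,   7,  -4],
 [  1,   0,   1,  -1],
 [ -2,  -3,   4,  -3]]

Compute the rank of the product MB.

First compute MB:
[[ -2,   5, -12,   1],
 [  7,  18, -29,  15],
 [ -8, -16,  24, -16],
 [ 17,  20, -23,  19]]
Now row reduce the product.
R2 ← R2 + (7/2)·R1: [0, 71/2, -71, 37/2]
R3 ← R3 − (4)·R1: [0, -36, 72, -20]
R4 ← R4 + (17/2)·R1: [0, 125/2, -125, 55/2]
R3 ← R3 + (72/71)·R2: [0, 0, 0, -88/71]
R4 ← R4 − (125/71)·R2: [0, 0, 0, -360/71]
R4 ← R4 − (45/11)·R3: [0, 0, 0, 0]
3 nonzero rows, so rank(MB) = 3.

3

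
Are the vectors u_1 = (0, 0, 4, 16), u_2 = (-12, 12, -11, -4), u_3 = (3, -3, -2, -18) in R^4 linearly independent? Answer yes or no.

Form the matrix with these vectors as rows and row reduce.
Swap R1 ↔ R2
R3 ← R3 + (1/4)·R1: [0, 0, -19/4, -19]
R3 ← R3 + (19/16)·R2: [0, 0, 0, 0]
2 nonzero rows, so the 3 vectors span a space of dimension 2.
Since 2 < 3, the vectors are linearly dependent.

no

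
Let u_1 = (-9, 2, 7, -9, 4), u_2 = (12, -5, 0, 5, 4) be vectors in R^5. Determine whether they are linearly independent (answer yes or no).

yes

Form the matrix with these vectors as rows and row reduce.
R2 ← R2 + (4/3)·R1: [0, -7/3, 28/3, -7, 28/3]
2 nonzero rows, so the 2 vectors span a space of dimension 2.
Since 2 = 2, the vectors are linearly independent.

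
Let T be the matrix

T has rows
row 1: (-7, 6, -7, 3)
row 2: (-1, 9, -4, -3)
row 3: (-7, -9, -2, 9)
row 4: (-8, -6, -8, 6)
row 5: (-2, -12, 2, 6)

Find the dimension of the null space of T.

1

Row reduce to echelon form.
R2 ← R2 − (1/7)·R1: [0, 57/7, -3, -24/7]
R3 ← R3 − R1: [0, -15, 5, 6]
R4 ← R4 − (8/7)·R1: [0, -90/7, 0, 18/7]
R5 ← R5 − (2/7)·R1: [0, -96/7, 4, 36/7]
R3 ← R3 + (35/19)·R2: [0, 0, -10/19, -6/19]
R4 ← R4 + (30/19)·R2: [0, 0, -90/19, -54/19]
R5 ← R5 + (32/19)·R2: [0, 0, -20/19, -12/19]
R4 ← R4 − (9)·R3: [0, 0, 0, 0]
R5 ← R5 − (2)·R3: [0, 0, 0, 0]
3 nonzero rows, so rank(T) = 3.
T has 4 columns; by rank–nullity, nullity = 4 − 3 = 1.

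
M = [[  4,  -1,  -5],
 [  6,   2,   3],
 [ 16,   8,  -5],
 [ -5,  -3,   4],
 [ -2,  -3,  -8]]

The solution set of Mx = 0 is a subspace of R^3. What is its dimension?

0

Row reduce to echelon form.
R2 ← R2 − (3/2)·R1: [0, 7/2, 21/2]
R3 ← R3 − (4)·R1: [0, 12, 15]
R4 ← R4 + (5/4)·R1: [0, -17/4, -9/4]
R5 ← R5 + (1/2)·R1: [0, -7/2, -21/2]
R3 ← R3 − (24/7)·R2: [0, 0, -21]
R4 ← R4 + (17/14)·R2: [0, 0, 21/2]
R5 ← R5 + R2: [0, 0, 0]
R4 ← R4 + (1/2)·R3: [0, 0, 0]
3 nonzero rows, so rank(M) = 3.
M has 3 columns; by rank–nullity, nullity = 3 − 3 = 0.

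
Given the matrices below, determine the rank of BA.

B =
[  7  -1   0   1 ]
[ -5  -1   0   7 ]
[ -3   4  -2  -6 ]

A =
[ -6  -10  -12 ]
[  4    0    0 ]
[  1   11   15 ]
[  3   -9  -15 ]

First compute BA:
[[-43, -79, -99],
 [ 47, -13, -45],
 [ 14,  62,  96]]
Now row reduce the product.
R2 ← R2 + (47/43)·R1: [0, -4272/43, -6588/43]
R3 ← R3 + (14/43)·R1: [0, 1560/43, 2742/43]
R3 ← R3 + (65/178)·R2: [0, 0, 696/89]
3 nonzero rows, so rank(BA) = 3.

3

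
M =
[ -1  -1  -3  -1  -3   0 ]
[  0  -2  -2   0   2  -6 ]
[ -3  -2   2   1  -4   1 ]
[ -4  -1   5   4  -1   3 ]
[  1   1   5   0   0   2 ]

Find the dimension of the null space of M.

2

Row reduce to echelon form.
R3 ← R3 − (3)·R1: [0, 1, 11, 4, 5, 1]
R4 ← R4 − (4)·R1: [0, 3, 17, 8, 11, 3]
R5 ← R5 + R1: [0, 0, 2, -1, -3, 2]
R3 ← R3 + (1/2)·R2: [0, 0, 10, 4, 6, -2]
R4 ← R4 + (3/2)·R2: [0, 0, 14, 8, 14, -6]
R4 ← R4 − (7/5)·R3: [0, 0, 0, 12/5, 28/5, -16/5]
R5 ← R5 − (1/5)·R3: [0, 0, 0, -9/5, -21/5, 12/5]
R5 ← R5 + (3/4)·R4: [0, 0, 0, 0, 0, 0]
4 nonzero rows, so rank(M) = 4.
M has 6 columns; by rank–nullity, nullity = 6 − 4 = 2.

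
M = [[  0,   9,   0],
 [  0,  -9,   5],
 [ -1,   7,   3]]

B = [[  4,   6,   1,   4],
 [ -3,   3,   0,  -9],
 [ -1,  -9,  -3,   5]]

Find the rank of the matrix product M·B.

First compute MB:
[[-27,  27,   0, -81],
 [ 22, -72, -15, 106],
 [-28, -12, -10, -52]]
Now row reduce the product.
R2 ← R2 + (22/27)·R1: [0, -50, -15, 40]
R3 ← R3 − (28/27)·R1: [0, -40, -10, 32]
R3 ← R3 − (4/5)·R2: [0, 0, 2, 0]
3 nonzero rows, so rank(MB) = 3.

3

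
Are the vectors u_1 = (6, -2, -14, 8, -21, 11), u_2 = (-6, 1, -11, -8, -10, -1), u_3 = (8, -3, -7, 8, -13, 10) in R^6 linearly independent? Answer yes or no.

yes

Form the matrix with these vectors as rows and row reduce.
R2 ← R2 + R1: [0, -1, -25, 0, -31, 10]
R3 ← R3 − (4/3)·R1: [0, -1/3, 35/3, -8/3, 15, -14/3]
R3 ← R3 − (1/3)·R2: [0, 0, 20, -8/3, 76/3, -8]
3 nonzero rows, so the 3 vectors span a space of dimension 3.
Since 3 = 3, the vectors are linearly independent.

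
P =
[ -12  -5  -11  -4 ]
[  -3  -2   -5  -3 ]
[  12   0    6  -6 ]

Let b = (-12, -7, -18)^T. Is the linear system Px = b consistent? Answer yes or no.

Row reduce the augmented matrix [P | b].
R2 ← R2 − (1/4)·R1: [0, -3/4, -9/4, -2, -4]
R3 ← R3 + R1: [0, -5, -5, -10, -30]
R3 ← R3 − (20/3)·R2: [0, 0, 10, 10/3, -10/3]
The echelon form has 3 nonzero rows, and every pivot lies in the first 4 columns, so rank(P) = rank([P|b]) = 3.
The system is consistent.

yes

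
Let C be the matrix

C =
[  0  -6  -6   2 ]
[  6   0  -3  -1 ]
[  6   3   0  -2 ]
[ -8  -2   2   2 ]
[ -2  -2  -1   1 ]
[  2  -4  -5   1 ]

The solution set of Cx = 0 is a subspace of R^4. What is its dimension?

2

Row reduce to echelon form.
Swap R1 ↔ R2
R3 ← R3 − R1: [0, 3, 3, -1]
R4 ← R4 + (4/3)·R1: [0, -2, -2, 2/3]
R5 ← R5 + (1/3)·R1: [0, -2, -2, 2/3]
R6 ← R6 − (1/3)·R1: [0, -4, -4, 4/3]
R3 ← R3 + (1/2)·R2: [0, 0, 0, 0]
R4 ← R4 − (1/3)·R2: [0, 0, 0, 0]
R5 ← R5 − (1/3)·R2: [0, 0, 0, 0]
R6 ← R6 − (2/3)·R2: [0, 0, 0, 0]
2 nonzero rows, so rank(C) = 2.
C has 4 columns; by rank–nullity, nullity = 4 − 2 = 2.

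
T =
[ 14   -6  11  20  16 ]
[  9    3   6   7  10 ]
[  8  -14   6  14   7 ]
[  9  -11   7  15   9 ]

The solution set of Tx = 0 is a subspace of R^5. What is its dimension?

2

Row reduce to echelon form.
R2 ← R2 − (9/14)·R1: [0, 48/7, -15/14, -41/7, -2/7]
R3 ← R3 − (4/7)·R1: [0, -74/7, -2/7, 18/7, -15/7]
R4 ← R4 − (9/14)·R1: [0, -50/7, -1/14, 15/7, -9/7]
R3 ← R3 + (37/24)·R2: [0, 0, -31/16, -155/24, -31/12]
R4 ← R4 + (25/24)·R2: [0, 0, -19/16, -95/24, -19/12]
R4 ← R4 − (19/31)·R3: [0, 0, 0, 0, 0]
3 nonzero rows, so rank(T) = 3.
T has 5 columns; by rank–nullity, nullity = 5 − 3 = 2.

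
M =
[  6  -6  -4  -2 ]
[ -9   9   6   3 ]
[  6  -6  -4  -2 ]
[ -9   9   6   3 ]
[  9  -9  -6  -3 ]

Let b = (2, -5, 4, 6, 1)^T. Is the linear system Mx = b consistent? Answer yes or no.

no

Row reduce the augmented matrix [M | b].
R2 ← R2 + (3/2)·R1: [0, 0, 0, 0, -2]
R3 ← R3 − R1: [0, 0, 0, 0, 2]
R4 ← R4 + (3/2)·R1: [0, 0, 0, 0, 9]
R5 ← R5 − (3/2)·R1: [0, 0, 0, 0, -2]
R3 ← R3 + R2: [0, 0, 0, 0, 0]
R4 ← R4 + (9/2)·R2: [0, 0, 0, 0, 0]
R5 ← R5 − R2: [0, 0, 0, 0, 0]
The echelon form has 2 nonzero rows; the last pivot sits in the augmented column, so rank(M) = 1 but rank([M|b]) = 2.
Since the ranks differ, the system is inconsistent.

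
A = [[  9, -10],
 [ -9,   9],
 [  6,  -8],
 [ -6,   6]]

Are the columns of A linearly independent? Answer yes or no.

yes

Row reduce A to echelon form.
R2 ← R2 + R1: [0, -1]
R3 ← R3 − (2/3)·R1: [0, -4/3]
R4 ← R4 + (2/3)·R1: [0, -2/3]
R3 ← R3 − (4/3)·R2: [0, 0]
R4 ← R4 − (2/3)·R2: [0, 0]
2 pivots among 2 columns.
Every column is a pivot column, so the columns are linearly independent.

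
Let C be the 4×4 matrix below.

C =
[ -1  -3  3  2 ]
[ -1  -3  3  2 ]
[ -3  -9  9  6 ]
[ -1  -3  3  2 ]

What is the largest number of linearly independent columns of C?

1

Row reduce to echelon form.
R2 ← R2 − R1: [0, 0, 0, 0]
R3 ← R3 − (3)·R1: [0, 0, 0, 0]
R4 ← R4 − R1: [0, 0, 0, 0]
Echelon form has 1 nonzero row, so rank(C) = 1.
The rank gives the maximum number of linearly independent columns: 1.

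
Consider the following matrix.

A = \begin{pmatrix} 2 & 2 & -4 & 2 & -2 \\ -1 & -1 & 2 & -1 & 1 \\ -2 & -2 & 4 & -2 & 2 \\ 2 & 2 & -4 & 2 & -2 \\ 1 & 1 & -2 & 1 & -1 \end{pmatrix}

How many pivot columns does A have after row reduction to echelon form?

Row reduce to echelon form.
R2 ← R2 + (1/2)·R1: [0, 0, 0, 0, 0]
R3 ← R3 + R1: [0, 0, 0, 0, 0]
R4 ← R4 − R1: [0, 0, 0, 0, 0]
R5 ← R5 − (1/2)·R1: [0, 0, 0, 0, 0]
Echelon form has 1 nonzero row, so rank(A) = 1.
Each nonzero row contributes one pivot column: 1 pivot columns.

1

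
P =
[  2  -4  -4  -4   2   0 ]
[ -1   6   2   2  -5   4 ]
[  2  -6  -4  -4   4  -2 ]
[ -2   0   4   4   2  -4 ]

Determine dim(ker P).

4

Row reduce to echelon form.
R2 ← R2 + (1/2)·R1: [0, 4, 0, 0, -4, 4]
R3 ← R3 − R1: [0, -2, 0, 0, 2, -2]
R4 ← R4 + R1: [0, -4, 0, 0, 4, -4]
R3 ← R3 + (1/2)·R2: [0, 0, 0, 0, 0, 0]
R4 ← R4 + R2: [0, 0, 0, 0, 0, 0]
2 nonzero rows, so rank(P) = 2.
P has 6 columns; by rank–nullity, nullity = 6 − 2 = 4.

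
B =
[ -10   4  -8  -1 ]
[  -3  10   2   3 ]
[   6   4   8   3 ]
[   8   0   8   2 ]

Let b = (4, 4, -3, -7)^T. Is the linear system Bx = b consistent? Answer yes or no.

Row reduce the augmented matrix [B | b].
R2 ← R2 − (3/10)·R1: [0, 44/5, 22/5, 33/10, 14/5]
R3 ← R3 + (3/5)·R1: [0, 32/5, 16/5, 12/5, -3/5]
R4 ← R4 + (4/5)·R1: [0, 16/5, 8/5, 6/5, -19/5]
R3 ← R3 − (8/11)·R2: [0, 0, 0, 0, -29/11]
R4 ← R4 − (4/11)·R2: [0, 0, 0, 0, -53/11]
R4 ← R4 − (53/29)·R3: [0, 0, 0, 0, 0]
The echelon form has 3 nonzero rows; the last pivot sits in the augmented column, so rank(B) = 2 but rank([B|b]) = 3.
Since the ranks differ, the system is inconsistent.

no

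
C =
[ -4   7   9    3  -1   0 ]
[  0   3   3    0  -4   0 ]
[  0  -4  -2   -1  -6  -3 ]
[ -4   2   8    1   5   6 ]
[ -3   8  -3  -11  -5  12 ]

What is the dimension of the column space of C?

Row reduce to echelon form.
R4 ← R4 − R1: [0, -5, -1, -2, 6, 6]
R5 ← R5 − (3/4)·R1: [0, 11/4, -39/4, -53/4, -17/4, 12]
R3 ← R3 + (4/3)·R2: [0, 0, 2, -1, -34/3, -3]
R4 ← R4 + (5/3)·R2: [0, 0, 4, -2, -2/3, 6]
R5 ← R5 − (11/12)·R2: [0, 0, -25/2, -53/4, -7/12, 12]
R4 ← R4 − (2)·R3: [0, 0, 0, 0, 22, 12]
R5 ← R5 + (25/4)·R3: [0, 0, 0, -39/2, -857/12, -27/4]
Swap R4 ↔ R5
Echelon form has 5 nonzero rows, so rank(C) = 5.
The column space has dimension equal to the rank: 5.

5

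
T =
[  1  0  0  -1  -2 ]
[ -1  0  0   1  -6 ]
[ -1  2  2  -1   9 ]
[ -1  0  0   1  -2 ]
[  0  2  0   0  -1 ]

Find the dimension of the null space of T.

Row reduce to echelon form.
R2 ← R2 + R1: [0, 0, 0, 0, -8]
R3 ← R3 + R1: [0, 2, 2, -2, 7]
R4 ← R4 + R1: [0, 0, 0, 0, -4]
Swap R2 ↔ R3
R5 ← R5 − R2: [0, 0, -2, 2, -8]
Swap R3 ↔ R5
R5 ← R5 − (2)·R4: [0, 0, 0, 0, 0]
4 nonzero rows, so rank(T) = 4.
T has 5 columns; by rank–nullity, nullity = 5 − 4 = 1.

1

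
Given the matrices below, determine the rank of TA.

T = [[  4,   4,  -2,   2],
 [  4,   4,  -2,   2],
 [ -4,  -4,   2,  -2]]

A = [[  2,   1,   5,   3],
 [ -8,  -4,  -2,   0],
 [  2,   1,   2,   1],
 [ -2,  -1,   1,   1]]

First compute TA:
[[-32, -16,  10,  12],
 [-32, -16,  10,  12],
 [ 32,  16, -10, -12]]
Now row reduce the product.
R2 ← R2 − R1: [0, 0, 0, 0]
R3 ← R3 + R1: [0, 0, 0, 0]
1 nonzero row, so rank(TA) = 1.

1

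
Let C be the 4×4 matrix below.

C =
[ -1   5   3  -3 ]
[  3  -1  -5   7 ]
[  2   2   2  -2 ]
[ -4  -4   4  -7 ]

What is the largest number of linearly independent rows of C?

Row reduce to echelon form.
R2 ← R2 + (3)·R1: [0, 14, 4, -2]
R3 ← R3 + (2)·R1: [0, 12, 8, -8]
R4 ← R4 − (4)·R1: [0, -24, -8, 5]
R3 ← R3 − (6/7)·R2: [0, 0, 32/7, -44/7]
R4 ← R4 + (12/7)·R2: [0, 0, -8/7, 11/7]
R4 ← R4 + (1/4)·R3: [0, 0, 0, 0]
Echelon form has 3 nonzero rows, so rank(C) = 3.
The rank gives the maximum number of linearly independent rows: 3.

3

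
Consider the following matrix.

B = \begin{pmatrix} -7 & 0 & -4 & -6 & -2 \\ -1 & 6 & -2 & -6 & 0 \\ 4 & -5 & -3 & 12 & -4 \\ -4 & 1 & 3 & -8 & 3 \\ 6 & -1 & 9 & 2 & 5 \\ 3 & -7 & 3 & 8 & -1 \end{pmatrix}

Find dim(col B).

Row reduce to echelon form.
R2 ← R2 − (1/7)·R1: [0, 6, -10/7, -36/7, 2/7]
R3 ← R3 + (4/7)·R1: [0, -5, -37/7, 60/7, -36/7]
R4 ← R4 − (4/7)·R1: [0, 1, 37/7, -32/7, 29/7]
R5 ← R5 + (6/7)·R1: [0, -1, 39/7, -22/7, 23/7]
R6 ← R6 + (3/7)·R1: [0, -7, 9/7, 38/7, -13/7]
R3 ← R3 + (5/6)·R2: [0, 0, -136/21, 30/7, -103/21]
R4 ← R4 − (1/6)·R2: [0, 0, 116/21, -26/7, 86/21]
R5 ← R5 + (1/6)·R2: [0, 0, 16/3, -4, 10/3]
R6 ← R6 + (7/6)·R2: [0, 0, -8/21, -4/7, -32/21]
R4 ← R4 + (29/34)·R3: [0, 0, 0, -1/17, -3/34]
R5 ← R5 + (14/17)·R3: [0, 0, 0, -8/17, -12/17]
R6 ← R6 − (1/17)·R3: [0, 0, 0, -14/17, -21/17]
R5 ← R5 − (8)·R4: [0, 0, 0, 0, 0]
R6 ← R6 − (14)·R4: [0, 0, 0, 0, 0]
Echelon form has 4 nonzero rows, so rank(B) = 4.
The column space has dimension equal to the rank: 4.

4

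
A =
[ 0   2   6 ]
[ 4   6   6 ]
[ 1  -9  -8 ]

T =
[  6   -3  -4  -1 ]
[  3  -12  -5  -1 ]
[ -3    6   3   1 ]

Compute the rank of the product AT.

3

First compute AT:
[[-12,  12,   8,   4],
 [ 24, -48, -28,  -4],
 [  3,  57,  17,   0]]
Now row reduce the product.
R2 ← R2 + (2)·R1: [0, -24, -12, 4]
R3 ← R3 + (1/4)·R1: [0, 60, 19, 1]
R3 ← R3 + (5/2)·R2: [0, 0, -11, 11]
3 nonzero rows, so rank(AT) = 3.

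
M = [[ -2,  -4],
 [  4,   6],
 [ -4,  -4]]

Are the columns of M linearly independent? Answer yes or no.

Row reduce M to echelon form.
R2 ← R2 + (2)·R1: [0, -2]
R3 ← R3 − (2)·R1: [0, 4]
R3 ← R3 + (2)·R2: [0, 0]
2 pivots among 2 columns.
Every column is a pivot column, so the columns are linearly independent.

yes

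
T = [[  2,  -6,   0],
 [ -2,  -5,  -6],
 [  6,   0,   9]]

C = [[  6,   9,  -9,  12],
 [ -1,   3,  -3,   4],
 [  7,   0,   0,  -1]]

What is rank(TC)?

3

First compute TC:
[[ 18,   0,   0,   0],
 [-49, -33,  33, -38],
 [ 99,  54, -54,  63]]
Now row reduce the product.
R2 ← R2 + (49/18)·R1: [0, -33, 33, -38]
R3 ← R3 − (11/2)·R1: [0, 54, -54, 63]
R3 ← R3 + (18/11)·R2: [0, 0, 0, 9/11]
3 nonzero rows, so rank(TC) = 3.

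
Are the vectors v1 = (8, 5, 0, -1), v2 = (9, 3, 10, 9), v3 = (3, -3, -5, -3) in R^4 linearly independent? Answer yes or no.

yes

Form the matrix with these vectors as rows and row reduce.
R2 ← R2 − (9/8)·R1: [0, -21/8, 10, 81/8]
R3 ← R3 − (3/8)·R1: [0, -39/8, -5, -21/8]
R3 ← R3 − (13/7)·R2: [0, 0, -165/7, -150/7]
3 nonzero rows, so the 3 vectors span a space of dimension 3.
Since 3 = 3, the vectors are linearly independent.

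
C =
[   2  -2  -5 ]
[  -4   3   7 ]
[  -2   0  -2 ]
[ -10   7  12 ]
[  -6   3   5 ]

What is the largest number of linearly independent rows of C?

3

Row reduce to echelon form.
R2 ← R2 + (2)·R1: [0, -1, -3]
R3 ← R3 + R1: [0, -2, -7]
R4 ← R4 + (5)·R1: [0, -3, -13]
R5 ← R5 + (3)·R1: [0, -3, -10]
R3 ← R3 − (2)·R2: [0, 0, -1]
R4 ← R4 − (3)·R2: [0, 0, -4]
R5 ← R5 − (3)·R2: [0, 0, -1]
R4 ← R4 − (4)·R3: [0, 0, 0]
R5 ← R5 − R3: [0, 0, 0]
Echelon form has 3 nonzero rows, so rank(C) = 3.
The rank gives the maximum number of linearly independent rows: 3.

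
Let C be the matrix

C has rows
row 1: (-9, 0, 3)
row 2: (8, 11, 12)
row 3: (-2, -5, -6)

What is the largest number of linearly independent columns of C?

Row reduce to echelon form.
R2 ← R2 + (8/9)·R1: [0, 11, 44/3]
R3 ← R3 − (2/9)·R1: [0, -5, -20/3]
R3 ← R3 + (5/11)·R2: [0, 0, 0]
Echelon form has 2 nonzero rows, so rank(C) = 2.
The rank gives the maximum number of linearly independent columns: 2.

2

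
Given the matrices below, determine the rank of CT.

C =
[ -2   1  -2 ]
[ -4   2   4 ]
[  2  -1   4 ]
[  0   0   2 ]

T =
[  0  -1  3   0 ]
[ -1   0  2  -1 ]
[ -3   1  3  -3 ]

2

First compute CT:
[[  5,   0, -10,   5],
 [-14,   8,   4, -14],
 [-11,   2,  16, -11],
 [ -6,   2,   6,  -6]]
Now row reduce the product.
R2 ← R2 + (14/5)·R1: [0, 8, -24, 0]
R3 ← R3 + (11/5)·R1: [0, 2, -6, 0]
R4 ← R4 + (6/5)·R1: [0, 2, -6, 0]
R3 ← R3 − (1/4)·R2: [0, 0, 0, 0]
R4 ← R4 − (1/4)·R2: [0, 0, 0, 0]
2 nonzero rows, so rank(CT) = 2.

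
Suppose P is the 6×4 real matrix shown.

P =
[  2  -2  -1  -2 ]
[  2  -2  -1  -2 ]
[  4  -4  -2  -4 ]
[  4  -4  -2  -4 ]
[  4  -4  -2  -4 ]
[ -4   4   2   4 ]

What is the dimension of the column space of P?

Row reduce to echelon form.
R2 ← R2 − R1: [0, 0, 0, 0]
R3 ← R3 − (2)·R1: [0, 0, 0, 0]
R4 ← R4 − (2)·R1: [0, 0, 0, 0]
R5 ← R5 − (2)·R1: [0, 0, 0, 0]
R6 ← R6 + (2)·R1: [0, 0, 0, 0]
Echelon form has 1 nonzero row, so rank(P) = 1.
The column space has dimension equal to the rank: 1.

1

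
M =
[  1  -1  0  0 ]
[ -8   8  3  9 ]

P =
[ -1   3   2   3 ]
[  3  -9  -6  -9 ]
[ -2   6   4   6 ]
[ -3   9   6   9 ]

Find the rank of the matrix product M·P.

1

First compute MP:
[[ -4,  12,   8,  12],
 [ -1,   3,   2,   3]]
Now row reduce the product.
R2 ← R2 − (1/4)·R1: [0, 0, 0, 0]
1 nonzero row, so rank(MP) = 1.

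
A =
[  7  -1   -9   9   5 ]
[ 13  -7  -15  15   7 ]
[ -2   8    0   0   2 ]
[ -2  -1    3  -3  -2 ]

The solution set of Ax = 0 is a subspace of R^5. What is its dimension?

3

Row reduce to echelon form.
R2 ← R2 − (13/7)·R1: [0, -36/7, 12/7, -12/7, -16/7]
R3 ← R3 + (2/7)·R1: [0, 54/7, -18/7, 18/7, 24/7]
R4 ← R4 + (2/7)·R1: [0, -9/7, 3/7, -3/7, -4/7]
R3 ← R3 + (3/2)·R2: [0, 0, 0, 0, 0]
R4 ← R4 − (1/4)·R2: [0, 0, 0, 0, 0]
2 nonzero rows, so rank(A) = 2.
A has 5 columns; by rank–nullity, nullity = 5 − 2 = 3.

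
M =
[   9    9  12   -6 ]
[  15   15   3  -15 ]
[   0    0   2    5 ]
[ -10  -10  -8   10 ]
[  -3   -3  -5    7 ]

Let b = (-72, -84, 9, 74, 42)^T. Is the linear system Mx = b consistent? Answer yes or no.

Row reduce the augmented matrix [M | b].
R2 ← R2 − (5/3)·R1: [0, 0, -17, -5, 36]
R4 ← R4 + (10/9)·R1: [0, 0, 16/3, 10/3, -6]
R5 ← R5 + (1/3)·R1: [0, 0, -1, 5, 18]
R3 ← R3 + (2/17)·R2: [0, 0, 0, 75/17, 225/17]
R4 ← R4 + (16/51)·R2: [0, 0, 0, 30/17, 90/17]
R5 ← R5 − (1/17)·R2: [0, 0, 0, 90/17, 270/17]
R4 ← R4 − (2/5)·R3: [0, 0, 0, 0, 0]
R5 ← R5 − (6/5)·R3: [0, 0, 0, 0, 0]
The echelon form has 3 nonzero rows, and every pivot lies in the first 4 columns, so rank(M) = rank([M|b]) = 3.
The system is consistent.

yes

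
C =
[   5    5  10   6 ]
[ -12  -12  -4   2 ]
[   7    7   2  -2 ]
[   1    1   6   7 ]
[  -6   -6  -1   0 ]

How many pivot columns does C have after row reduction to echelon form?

3

Row reduce to echelon form.
R2 ← R2 + (12/5)·R1: [0, 0, 20, 82/5]
R3 ← R3 − (7/5)·R1: [0, 0, -12, -52/5]
R4 ← R4 − (1/5)·R1: [0, 0, 4, 29/5]
R5 ← R5 + (6/5)·R1: [0, 0, 11, 36/5]
R3 ← R3 + (3/5)·R2: [0, 0, 0, -14/25]
R4 ← R4 − (1/5)·R2: [0, 0, 0, 63/25]
R5 ← R5 − (11/20)·R2: [0, 0, 0, -91/50]
R4 ← R4 + (9/2)·R3: [0, 0, 0, 0]
R5 ← R5 − (13/4)·R3: [0, 0, 0, 0]
Echelon form has 3 nonzero rows, so rank(C) = 3.
Each nonzero row contributes one pivot column: 3 pivot columns.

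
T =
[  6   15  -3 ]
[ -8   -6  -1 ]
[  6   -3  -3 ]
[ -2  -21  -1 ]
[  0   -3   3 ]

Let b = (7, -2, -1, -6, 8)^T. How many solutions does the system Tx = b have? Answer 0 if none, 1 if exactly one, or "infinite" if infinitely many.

Row reduce the augmented matrix [T | b].
R2 ← R2 + (4/3)·R1: [0, 14, -5, 22/3]
R3 ← R3 − R1: [0, -18, 0, -8]
R4 ← R4 + (1/3)·R1: [0, -16, -2, -11/3]
R3 ← R3 + (9/7)·R2: [0, 0, -45/7, 10/7]
R4 ← R4 + (8/7)·R2: [0, 0, -54/7, 33/7]
R5 ← R5 + (3/14)·R2: [0, 0, 27/14, 67/7]
R4 ← R4 − (6/5)·R3: [0, 0, 0, 3]
R5 ← R5 + (3/10)·R3: [0, 0, 0, 10]
R5 ← R5 − (10/3)·R4: [0, 0, 0, 0]
The echelon form has 4 nonzero rows; the last pivot sits in the augmented column, so rank(T) = 3 but rank([T|b]) = 4.
Since the ranks differ, the system is inconsistent.
It has no solutions.

0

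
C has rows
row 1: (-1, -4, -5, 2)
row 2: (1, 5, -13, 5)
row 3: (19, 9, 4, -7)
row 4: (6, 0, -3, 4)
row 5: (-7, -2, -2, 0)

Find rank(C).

Row reduce to echelon form.
R2 ← R2 + R1: [0, 1, -18, 7]
R3 ← R3 + (19)·R1: [0, -67, -91, 31]
R4 ← R4 + (6)·R1: [0, -24, -33, 16]
R5 ← R5 − (7)·R1: [0, 26, 33, -14]
R3 ← R3 + (67)·R2: [0, 0, -1297, 500]
R4 ← R4 + (24)·R2: [0, 0, -465, 184]
R5 ← R5 − (26)·R2: [0, 0, 501, -196]
R4 ← R4 − (465/1297)·R3: [0, 0, 0, 6148/1297]
R5 ← R5 + (501/1297)·R3: [0, 0, 0, -3712/1297]
R5 ← R5 + (32/53)·R4: [0, 0, 0, 0]
Echelon form has 4 nonzero rows, so rank(C) = 4.

4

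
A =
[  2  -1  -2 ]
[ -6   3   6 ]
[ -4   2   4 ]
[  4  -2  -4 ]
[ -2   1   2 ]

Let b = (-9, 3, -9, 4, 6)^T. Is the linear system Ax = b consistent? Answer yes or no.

Row reduce the augmented matrix [A | b].
R2 ← R2 + (3)·R1: [0, 0, 0, -24]
R3 ← R3 + (2)·R1: [0, 0, 0, -27]
R4 ← R4 − (2)·R1: [0, 0, 0, 22]
R5 ← R5 + R1: [0, 0, 0, -3]
R3 ← R3 − (9/8)·R2: [0, 0, 0, 0]
R4 ← R4 + (11/12)·R2: [0, 0, 0, 0]
R5 ← R5 − (1/8)·R2: [0, 0, 0, 0]
The echelon form has 2 nonzero rows; the last pivot sits in the augmented column, so rank(A) = 1 but rank([A|b]) = 2.
Since the ranks differ, the system is inconsistent.

no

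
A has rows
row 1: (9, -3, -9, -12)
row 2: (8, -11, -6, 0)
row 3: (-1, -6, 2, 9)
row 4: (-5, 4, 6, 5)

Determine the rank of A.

Row reduce to echelon form.
R2 ← R2 − (8/9)·R1: [0, -25/3, 2, 32/3]
R3 ← R3 + (1/9)·R1: [0, -19/3, 1, 23/3]
R4 ← R4 + (5/9)·R1: [0, 7/3, 1, -5/3]
R3 ← R3 − (19/25)·R2: [0, 0, -13/25, -11/25]
R4 ← R4 + (7/25)·R2: [0, 0, 39/25, 33/25]
R4 ← R4 + (3)·R3: [0, 0, 0, 0]
Echelon form has 3 nonzero rows, so rank(A) = 3.

3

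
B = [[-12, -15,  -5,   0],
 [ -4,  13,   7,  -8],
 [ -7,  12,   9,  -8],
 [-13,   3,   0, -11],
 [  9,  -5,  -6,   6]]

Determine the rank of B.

Row reduce to echelon form.
R2 ← R2 − (1/3)·R1: [0, 18, 26/3, -8]
R3 ← R3 − (7/12)·R1: [0, 83/4, 143/12, -8]
R4 ← R4 − (13/12)·R1: [0, 77/4, 65/12, -11]
R5 ← R5 + (3/4)·R1: [0, -65/4, -39/4, 6]
R3 ← R3 − (83/72)·R2: [0, 0, 52/27, 11/9]
R4 ← R4 − (77/72)·R2: [0, 0, -104/27, -22/9]
R5 ← R5 + (65/72)·R2: [0, 0, -52/27, -11/9]
R4 ← R4 + (2)·R3: [0, 0, 0, 0]
R5 ← R5 + R3: [0, 0, 0, 0]
Echelon form has 3 nonzero rows, so rank(B) = 3.

3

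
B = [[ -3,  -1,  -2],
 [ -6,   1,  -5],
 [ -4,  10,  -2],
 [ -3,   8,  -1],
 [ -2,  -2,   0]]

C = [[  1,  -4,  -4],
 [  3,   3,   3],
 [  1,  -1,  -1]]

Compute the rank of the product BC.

2

First compute BC:
[[ -8,  11,  11],
 [ -8,  32,  32],
 [ 24,  48,  48],
 [ 20,  37,  37],
 [ -8,   2,   2]]
Now row reduce the product.
R2 ← R2 − R1: [0, 21, 21]
R3 ← R3 + (3)·R1: [0, 81, 81]
R4 ← R4 + (5/2)·R1: [0, 129/2, 129/2]
R5 ← R5 − R1: [0, -9, -9]
R3 ← R3 − (27/7)·R2: [0, 0, 0]
R4 ← R4 − (43/14)·R2: [0, 0, 0]
R5 ← R5 + (3/7)·R2: [0, 0, 0]
2 nonzero rows, so rank(BC) = 2.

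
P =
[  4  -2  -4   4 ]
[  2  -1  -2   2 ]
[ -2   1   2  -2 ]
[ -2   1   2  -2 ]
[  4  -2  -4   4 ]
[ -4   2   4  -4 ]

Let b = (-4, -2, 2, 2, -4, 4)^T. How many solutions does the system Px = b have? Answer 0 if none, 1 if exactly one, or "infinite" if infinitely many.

infinite

Row reduce the augmented matrix [P | b].
R2 ← R2 − (1/2)·R1: [0, 0, 0, 0, 0]
R3 ← R3 + (1/2)·R1: [0, 0, 0, 0, 0]
R4 ← R4 + (1/2)·R1: [0, 0, 0, 0, 0]
R5 ← R5 − R1: [0, 0, 0, 0, 0]
R6 ← R6 + R1: [0, 0, 0, 0, 0]
The echelon form has 1 nonzero rows, and every pivot lies in the first 4 columns, so rank(P) = rank([P|b]) = 1.
The system is consistent.
rank = 1 < 4 unknowns, so there are infinitely many solutions.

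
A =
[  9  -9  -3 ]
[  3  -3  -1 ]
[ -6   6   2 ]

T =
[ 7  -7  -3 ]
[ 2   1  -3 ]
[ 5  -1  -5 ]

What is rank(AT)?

1

First compute AT:
[[ 30, -69,  15],
 [ 10, -23,   5],
 [-20,  46, -10]]
Now row reduce the product.
R2 ← R2 − (1/3)·R1: [0, 0, 0]
R3 ← R3 + (2/3)·R1: [0, 0, 0]
1 nonzero row, so rank(AT) = 1.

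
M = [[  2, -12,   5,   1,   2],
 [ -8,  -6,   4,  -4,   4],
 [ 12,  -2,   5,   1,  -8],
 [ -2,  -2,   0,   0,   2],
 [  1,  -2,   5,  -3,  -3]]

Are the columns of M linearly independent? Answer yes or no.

Row reduce M to echelon form.
R2 ← R2 + (4)·R1: [0, -54, 24, 0, 12]
R3 ← R3 − (6)·R1: [0, 70, -25, -5, -20]
R4 ← R4 + R1: [0, -14, 5, 1, 4]
R5 ← R5 − (1/2)·R1: [0, 4, 5/2, -7/2, -4]
R3 ← R3 + (35/27)·R2: [0, 0, 55/9, -5, -40/9]
R4 ← R4 − (7/27)·R2: [0, 0, -11/9, 1, 8/9]
R5 ← R5 + (2/27)·R2: [0, 0, 77/18, -7/2, -28/9]
R4 ← R4 + (1/5)·R3: [0, 0, 0, 0, 0]
R5 ← R5 − (7/10)·R3: [0, 0, 0, 0, 0]
3 pivots among 5 columns.
Only 3 < 5 pivot columns, so the columns are linearly dependent.

no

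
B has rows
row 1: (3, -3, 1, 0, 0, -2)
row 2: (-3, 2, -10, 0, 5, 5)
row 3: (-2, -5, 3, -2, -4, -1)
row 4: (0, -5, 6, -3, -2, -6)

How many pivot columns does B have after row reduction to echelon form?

Row reduce to echelon form.
R2 ← R2 + R1: [0, -1, -9, 0, 5, 3]
R3 ← R3 + (2/3)·R1: [0, -7, 11/3, -2, -4, -7/3]
R3 ← R3 − (7)·R2: [0, 0, 200/3, -2, -39, -70/3]
R4 ← R4 − (5)·R2: [0, 0, 51, -3, -27, -21]
R4 ← R4 − (153/200)·R3: [0, 0, 0, -147/100, 567/200, -63/20]
Echelon form has 4 nonzero rows, so rank(B) = 4.
Each nonzero row contributes one pivot column: 4 pivot columns.

4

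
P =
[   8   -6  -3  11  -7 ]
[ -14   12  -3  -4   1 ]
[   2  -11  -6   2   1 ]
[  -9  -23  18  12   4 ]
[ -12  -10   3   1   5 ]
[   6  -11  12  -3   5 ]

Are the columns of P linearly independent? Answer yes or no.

Row reduce P to echelon form.
R2 ← R2 + (7/4)·R1: [0, 3/2, -33/4, 61/4, -45/4]
R3 ← R3 − (1/4)·R1: [0, -19/2, -21/4, -3/4, 11/4]
R4 ← R4 + (9/8)·R1: [0, -119/4, 117/8, 195/8, -31/8]
R5 ← R5 + (3/2)·R1: [0, -19, -3/2, 35/2, -11/2]
R6 ← R6 − (3/4)·R1: [0, -13/2, 57/4, -45/4, 41/4]
R3 ← R3 + (19/3)·R2: [0, 0, -115/2, 575/6, -137/2]
R4 ← R4 + (119/6)·R2: [0, 0, -149, 1961/6, -227]
R5 ← R5 + (38/3)·R2: [0, 0, -106, 632/3, -148]
R6 ← R6 + (13/3)·R2: [0, 0, -43/2, 329/6, -77/2]
R4 ← R4 − (298/115)·R3: [0, 0, 0, 157/2, -5692/115]
R5 ← R5 − (212/115)·R3: [0, 0, 0, 34, -2498/115]
R6 ← R6 − (43/115)·R3: [0, 0, 0, 19, -1482/115]
R5 ← R5 − (68/157)·R4: [0, 0, 0, 0, -1026/3611]
R6 ← R6 − (38/157)·R4: [0, 0, 0, 0, -16378/18055]
R6 ← R6 − (431/135)·R5: [0, 0, 0, 0, 0]
5 pivots among 5 columns.
Every column is a pivot column, so the columns are linearly independent.

yes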